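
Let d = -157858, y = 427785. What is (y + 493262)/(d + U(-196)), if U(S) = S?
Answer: -921047/158054 ≈ -5.8274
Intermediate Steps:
(y + 493262)/(d + U(-196)) = (427785 + 493262)/(-157858 - 196) = 921047/(-158054) = 921047*(-1/158054) = -921047/158054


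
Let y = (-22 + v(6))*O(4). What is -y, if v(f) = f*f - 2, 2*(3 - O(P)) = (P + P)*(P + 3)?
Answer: 300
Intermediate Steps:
O(P) = 3 - P*(3 + P) (O(P) = 3 - (P + P)*(P + 3)/2 = 3 - 2*P*(3 + P)/2 = 3 - P*(3 + P))
v(f) = -2 + f**2 (v(f) = f**2 - 2 = -2 + f**2)
y = -300 (y = (-22 + (-2 + 6**2))*(3 - 1*4**2 - 3*4) = (-22 + (-2 + 36))*(3 - 1*16 - 12) = (-22 + 34)*(3 - 16 - 12) = 12*(-25) = -300)
-y = -1*(-300) = 300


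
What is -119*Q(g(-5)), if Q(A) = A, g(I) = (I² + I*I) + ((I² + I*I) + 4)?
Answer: -12376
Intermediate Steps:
g(I) = 4 + 4*I² (g(I) = (I² + I²) + ((I² + I²) + 4) = 2*I² + (2*I² + 4) = 2*I² + (4 + 2*I²) = 4 + 4*I²)
-119*Q(g(-5)) = -119*(4 + 4*(-5)²) = -119*(4 + 4*25) = -119*(4 + 100) = -119*104 = -12376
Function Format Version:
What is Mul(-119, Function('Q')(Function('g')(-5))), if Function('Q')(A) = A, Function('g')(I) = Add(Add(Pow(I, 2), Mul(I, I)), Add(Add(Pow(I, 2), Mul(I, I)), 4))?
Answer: -12376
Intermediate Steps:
Function('g')(I) = Add(4, Mul(4, Pow(I, 2))) (Function('g')(I) = Add(Add(Pow(I, 2), Pow(I, 2)), Add(Add(Pow(I, 2), Pow(I, 2)), 4)) = Add(Mul(2, Pow(I, 2)), Add(Mul(2, Pow(I, 2)), 4)) = Add(Mul(2, Pow(I, 2)), Add(4, Mul(2, Pow(I, 2)))) = Add(4, Mul(4, Pow(I, 2))))
Mul(-119, Function('Q')(Function('g')(-5))) = Mul(-119, Add(4, Mul(4, Pow(-5, 2)))) = Mul(-119, Add(4, Mul(4, 25))) = Mul(-119, Add(4, 100)) = Mul(-119, 104) = -12376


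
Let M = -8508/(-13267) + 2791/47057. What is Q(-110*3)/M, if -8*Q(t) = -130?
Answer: 40579839235/1749556612 ≈ 23.194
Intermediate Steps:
M = 437389153/624305219 (M = -8508*(-1/13267) + 2791*(1/47057) = 8508/13267 + 2791/47057 = 437389153/624305219 ≈ 0.70060)
Q(t) = 65/4 (Q(t) = -⅛*(-130) = 65/4)
Q(-110*3)/M = 65/(4*(437389153/624305219)) = (65/4)*(624305219/437389153) = 40579839235/1749556612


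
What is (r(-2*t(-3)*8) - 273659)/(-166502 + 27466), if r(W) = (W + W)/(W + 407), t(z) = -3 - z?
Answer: 273659/139036 ≈ 1.9683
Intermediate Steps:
r(W) = 2*W/(407 + W) (r(W) = (2*W)/(407 + W) = 2*W/(407 + W))
(r(-2*t(-3)*8) - 273659)/(-166502 + 27466) = (2*(-2*(-3 - 1*(-3))*8)/(407 - 2*(-3 - 1*(-3))*8) - 273659)/(-166502 + 27466) = (2*(-2*(-3 + 3)*8)/(407 - 2*(-3 + 3)*8) - 273659)/(-139036) = (2*(-2*0*8)/(407 - 2*0*8) - 273659)*(-1/139036) = (2*(0*8)/(407 + 0*8) - 273659)*(-1/139036) = (2*0/(407 + 0) - 273659)*(-1/139036) = (2*0/407 - 273659)*(-1/139036) = (2*0*(1/407) - 273659)*(-1/139036) = (0 - 273659)*(-1/139036) = -273659*(-1/139036) = 273659/139036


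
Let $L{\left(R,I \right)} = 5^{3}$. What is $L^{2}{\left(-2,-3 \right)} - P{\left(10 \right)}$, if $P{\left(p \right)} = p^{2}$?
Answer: $15525$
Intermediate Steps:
$L{\left(R,I \right)} = 125$
$L^{2}{\left(-2,-3 \right)} - P{\left(10 \right)} = 125^{2} - 10^{2} = 15625 - 100 = 15525$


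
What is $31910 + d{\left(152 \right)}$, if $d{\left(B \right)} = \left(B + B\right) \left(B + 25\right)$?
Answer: $85718$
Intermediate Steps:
$d{\left(B \right)} = 2 B \left(25 + B\right)$
$31910 + d{\left(152 \right)} = 31910 + 2 \cdot 152 \left(25 + 152\right) = 31910 + 2 \cdot 152 \cdot 177 = 31910 + 53808 = 85718$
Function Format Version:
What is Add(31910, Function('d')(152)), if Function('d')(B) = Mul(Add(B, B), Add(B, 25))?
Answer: 85718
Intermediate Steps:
Function('d')(B) = Mul(2, B, Add(25, B)) (Function('d')(B) = Mul(Mul(2, B), Add(25, B)) = Mul(2, B, Add(25, B)))
Add(31910, Function('d')(152)) = Add(31910, Mul(2, 152, Add(25, 152))) = Add(31910, Mul(2, 152, 177)) = Add(31910, 53808) = 85718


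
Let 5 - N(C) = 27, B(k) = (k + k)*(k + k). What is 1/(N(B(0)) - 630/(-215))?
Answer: -43/820 ≈ -0.052439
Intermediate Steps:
B(k) = 4*k² (B(k) = (2*k)*(2*k) = 4*k²)
N(C) = -22 (N(C) = 5 - 1*27 = 5 - 27 = -22)
1/(N(B(0)) - 630/(-215)) = 1/(-22 - 630/(-215)) = 1/(-22 - 630*(-1/215)) = 1/(-22 + 126/43) = 1/(-820/43) = -43/820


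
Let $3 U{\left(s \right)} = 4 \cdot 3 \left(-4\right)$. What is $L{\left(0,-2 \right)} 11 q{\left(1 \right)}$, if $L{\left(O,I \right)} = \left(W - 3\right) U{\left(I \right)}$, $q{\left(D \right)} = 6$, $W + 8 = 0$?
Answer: $11616$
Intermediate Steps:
$W = -8$ ($W = -8 + 0 = -8$)
$U{\left(s \right)} = -16$ ($U{\left(s \right)} = \frac{4 \cdot 3 \left(-4\right)}{3} = \frac{12 \left(-4\right)}{3} = \frac{1}{3} \left(-48\right) = -16$)
$L{\left(O,I \right)} = 176$ ($L{\left(O,I \right)} = \left(-8 - 3\right) \left(-16\right) = \left(-11\right) \left(-16\right) = 176$)
$L{\left(0,-2 \right)} 11 q{\left(1 \right)} = 176 \cdot 11 \cdot 6 = 1936 \cdot 6 = 11616$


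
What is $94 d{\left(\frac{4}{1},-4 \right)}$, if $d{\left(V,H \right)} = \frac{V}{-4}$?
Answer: $-94$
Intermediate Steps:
$d{\left(V,H \right)} = - \frac{V}{4}$ ($d{\left(V,H \right)} = V \left(- \frac{1}{4}\right) = - \frac{V}{4}$)
$94 d{\left(\frac{4}{1},-4 \right)} = 94 \left(- \frac{4 \cdot 1^{-1}}{4}\right) = 94 \left(- \frac{4 \cdot 1}{4}\right) = 94 \left(\left(- \frac{1}{4}\right) 4\right) = 94 \left(-1\right) = -94$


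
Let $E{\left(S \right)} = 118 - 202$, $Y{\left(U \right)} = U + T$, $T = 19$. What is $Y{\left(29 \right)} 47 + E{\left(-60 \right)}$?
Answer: $2172$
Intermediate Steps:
$Y{\left(U \right)} = 19 + U$ ($Y{\left(U \right)} = U + 19 = 19 + U$)
$E{\left(S \right)} = -84$ ($E{\left(S \right)} = 118 - 202 = -84$)
$Y{\left(29 \right)} 47 + E{\left(-60 \right)} = \left(19 + 29\right) 47 - 84 = 48 \cdot 47 - 84 = 2256 - 84 = 2172$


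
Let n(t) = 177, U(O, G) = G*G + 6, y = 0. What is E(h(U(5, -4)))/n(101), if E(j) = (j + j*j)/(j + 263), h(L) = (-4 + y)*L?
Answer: 2552/10325 ≈ 0.24717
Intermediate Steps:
U(O, G) = 6 + G**2 (U(O, G) = G**2 + 6 = 6 + G**2)
h(L) = -4*L (h(L) = (-4 + 0)*L = -4*L)
E(j) = (j + j**2)/(263 + j)
E(h(U(5, -4)))/n(101) = ((-4*(6 + (-4)**2))*(1 - 4*(6 + (-4)**2))/(263 - 4*(6 + (-4)**2)))/177 = ((-4*(6 + 16))*(1 - 4*(6 + 16))/(263 - 4*(6 + 16)))*(1/177) = ((-4*22)*(1 - 4*22)/(263 - 4*22))*(1/177) = -88*(1 - 88)/(263 - 88)*(1/177) = -88*(-87)/175*(1/177) = -88*1/175*(-87)*(1/177) = (7656/175)*(1/177) = 2552/10325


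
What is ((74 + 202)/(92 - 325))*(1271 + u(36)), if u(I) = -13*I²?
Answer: 4299252/233 ≈ 18452.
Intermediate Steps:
((74 + 202)/(92 - 325))*(1271 + u(36)) = ((74 + 202)/(92 - 325))*(1271 - 13*36²) = (276/(-233))*(1271 - 13*1296) = (276*(-1/233))*(1271 - 16848) = -276/233*(-15577) = 4299252/233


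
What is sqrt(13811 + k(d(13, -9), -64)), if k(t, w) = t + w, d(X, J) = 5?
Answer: 6*sqrt(382) ≈ 117.27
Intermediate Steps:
sqrt(13811 + k(d(13, -9), -64)) = sqrt(13811 + (5 - 64)) = sqrt(13811 - 59) = sqrt(13752) = 6*sqrt(382)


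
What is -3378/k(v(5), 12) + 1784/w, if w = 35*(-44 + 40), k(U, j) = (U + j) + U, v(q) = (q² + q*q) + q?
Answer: -86321/2135 ≈ -40.431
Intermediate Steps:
v(q) = q + 2*q² (v(q) = (q² + q²) + q = 2*q² + q = q + 2*q²)
k(U, j) = j + 2*U
w = -140 (w = 35*(-4) = -140)
-3378/k(v(5), 12) + 1784/w = -3378/(12 + 2*(5*(1 + 2*5))) + 1784/(-140) = -3378/(12 + 2*(5*(1 + 10))) + 1784*(-1/140) = -3378/(12 + 2*(5*11)) - 446/35 = -3378/(12 + 2*55) - 446/35 = -3378/(12 + 110) - 446/35 = -3378/122 - 446/35 = -3378*1/122 - 446/35 = -1689/61 - 446/35 = -86321/2135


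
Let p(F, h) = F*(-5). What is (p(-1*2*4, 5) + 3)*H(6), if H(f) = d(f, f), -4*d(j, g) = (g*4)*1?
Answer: -258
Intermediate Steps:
d(j, g) = -g (d(j, g) = -g*4/4 = -4*g/4 = -g)
p(F, h) = -5*F
H(f) = -f
(p(-1*2*4, 5) + 3)*H(6) = (-5*(-1*2)*4 + 3)*(-1*6) = (-(-10)*4 + 3)*(-6) = (-5*(-8) + 3)*(-6) = (40 + 3)*(-6) = 43*(-6) = -258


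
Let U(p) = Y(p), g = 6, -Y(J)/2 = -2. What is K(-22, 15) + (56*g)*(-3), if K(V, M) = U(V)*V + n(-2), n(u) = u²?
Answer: -1092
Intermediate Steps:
Y(J) = 4 (Y(J) = -2*(-2) = 4)
U(p) = 4
K(V, M) = 4 + 4*V (K(V, M) = 4*V + (-2)² = 4*V + 4 = 4 + 4*V)
K(-22, 15) + (56*g)*(-3) = (4 + 4*(-22)) + (56*6)*(-3) = (4 - 88) + 336*(-3) = -84 - 1008 = -1092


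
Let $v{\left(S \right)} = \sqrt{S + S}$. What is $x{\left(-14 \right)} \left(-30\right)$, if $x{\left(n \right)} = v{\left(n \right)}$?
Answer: $- 60 i \sqrt{7} \approx - 158.75 i$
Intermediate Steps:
$v{\left(S \right)} = \sqrt{2} \sqrt{S}$ ($v{\left(S \right)} = \sqrt{2 S} = \sqrt{2} \sqrt{S}$)
$x{\left(n \right)} = \sqrt{2} \sqrt{n}$
$x{\left(-14 \right)} \left(-30\right) = \sqrt{2} \sqrt{-14} \left(-30\right) = \sqrt{2} i \sqrt{14} \left(-30\right) = 2 i \sqrt{7} \left(-30\right) = - 60 i \sqrt{7}$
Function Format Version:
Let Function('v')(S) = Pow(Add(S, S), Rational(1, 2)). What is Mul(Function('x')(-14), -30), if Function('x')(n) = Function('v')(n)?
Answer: Mul(-60, I, Pow(7, Rational(1, 2))) ≈ Mul(-158.75, I)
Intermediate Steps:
Function('v')(S) = Mul(Pow(2, Rational(1, 2)), Pow(S, Rational(1, 2))) (Function('v')(S) = Pow(Mul(2, S), Rational(1, 2)) = Mul(Pow(2, Rational(1, 2)), Pow(S, Rational(1, 2))))
Function('x')(n) = Mul(Pow(2, Rational(1, 2)), Pow(n, Rational(1, 2)))
Mul(Function('x')(-14), -30) = Mul(Mul(Pow(2, Rational(1, 2)), Pow(-14, Rational(1, 2))), -30) = Mul(Mul(Pow(2, Rational(1, 2)), Mul(I, Pow(14, Rational(1, 2)))), -30) = Mul(Mul(2, I, Pow(7, Rational(1, 2))), -30) = Mul(-60, I, Pow(7, Rational(1, 2)))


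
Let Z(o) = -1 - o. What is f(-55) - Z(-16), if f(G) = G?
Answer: -70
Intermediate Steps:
f(-55) - Z(-16) = -55 - (-1 - 1*(-16)) = -55 - (-1 + 16) = -55 - 1*15 = -55 - 15 = -70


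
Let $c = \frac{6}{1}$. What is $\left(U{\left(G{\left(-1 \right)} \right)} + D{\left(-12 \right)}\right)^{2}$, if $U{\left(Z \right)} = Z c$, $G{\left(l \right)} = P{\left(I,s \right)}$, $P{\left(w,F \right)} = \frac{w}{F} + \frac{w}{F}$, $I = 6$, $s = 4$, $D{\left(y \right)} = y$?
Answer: $36$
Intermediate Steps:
$P{\left(w,F \right)} = \frac{2 w}{F}$
$G{\left(l \right)} = 3$ ($G{\left(l \right)} = 2 \cdot 6 \cdot \frac{1}{4} = 3$)
$c = 6$ ($c = 6 \cdot 1 = 6$)
$U{\left(Z \right)} = 6 Z$ ($U{\left(Z \right)} = Z 6 = 6 Z$)
$\left(U{\left(G{\left(-1 \right)} \right)} + D{\left(-12 \right)}\right)^{2} = \left(6 \cdot 3 - 12\right)^{2} = \left(18 - 12\right)^{2} = 6^{2} = 36$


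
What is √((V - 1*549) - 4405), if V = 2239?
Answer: I*√2715 ≈ 52.106*I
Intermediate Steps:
√((V - 1*549) - 4405) = √((2239 - 1*549) - 4405) = √((2239 - 549) - 4405) = √(1690 - 4405) = √(-2715) = I*√2715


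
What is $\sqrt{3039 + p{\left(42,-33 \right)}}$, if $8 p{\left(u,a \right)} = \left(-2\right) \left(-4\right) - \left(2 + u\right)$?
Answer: $\frac{17 \sqrt{42}}{2} \approx 55.086$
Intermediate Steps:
$p{\left(u,a \right)} = \frac{3}{4} - \frac{u}{8}$ ($p{\left(u,a \right)} = \frac{\left(-2\right) \left(-4\right) - \left(2 + u\right)}{8} = \frac{8 - \left(2 + u\right)}{8} = \frac{6 - u}{8} = \frac{3}{4} - \frac{u}{8}$)
$\sqrt{3039 + p{\left(42,-33 \right)}} = \sqrt{3039 + \left(\frac{3}{4} - \frac{21}{4}\right)} = \sqrt{3039 - \frac{9}{2}} = \sqrt{\frac{6069}{2}} = \frac{17 \sqrt{42}}{2}$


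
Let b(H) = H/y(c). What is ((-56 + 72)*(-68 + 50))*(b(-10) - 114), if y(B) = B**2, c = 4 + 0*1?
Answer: 33012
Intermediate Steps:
c = 4 (c = 4 + 0 = 4)
b(H) = H/16 (b(H) = H/(4**2) = H/16)
((-56 + 72)*(-68 + 50))*(b(-10) - 114) = ((-56 + 72)*(-68 + 50))*((1/16)*(-10) - 114) = (16*(-18))*(-5/8 - 114) = -288*(-917/8) = 33012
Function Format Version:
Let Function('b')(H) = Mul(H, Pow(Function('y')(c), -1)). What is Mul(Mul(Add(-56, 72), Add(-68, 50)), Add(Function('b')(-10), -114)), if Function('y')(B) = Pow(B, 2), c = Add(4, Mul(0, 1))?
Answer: 33012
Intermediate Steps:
c = 4 (c = Add(4, 0) = 4)
Function('b')(H) = Mul(Rational(1, 16), H) (Function('b')(H) = Mul(H, Pow(Pow(4, 2), -1)) = Mul(H, Pow(16, -1)) = Mul(H, Rational(1, 16)) = Mul(Rational(1, 16), H))
Mul(Mul(Add(-56, 72), Add(-68, 50)), Add(Function('b')(-10), -114)) = Mul(Mul(Add(-56, 72), Add(-68, 50)), Add(Mul(Rational(1, 16), -10), -114)) = Mul(Mul(16, -18), Add(Rational(-5, 8), -114)) = Mul(-288, Rational(-917, 8)) = 33012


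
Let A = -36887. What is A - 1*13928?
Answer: -50815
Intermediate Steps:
A - 1*13928 = -36887 - 1*13928 = -36887 - 13928 = -50815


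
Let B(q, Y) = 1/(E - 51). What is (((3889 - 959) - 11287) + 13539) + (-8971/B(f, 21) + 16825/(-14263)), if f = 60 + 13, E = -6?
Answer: 7367236302/14263 ≈ 5.1653e+5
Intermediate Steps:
f = 73
B(q, Y) = -1/57 (B(q, Y) = 1/(-6 - 51) = 1/(-57) = -1/57)
(((3889 - 959) - 11287) + 13539) + (-8971/B(f, 21) + 16825/(-14263)) = (((3889 - 959) - 11287) + 13539) + (-8971/(-1/57) + 16825/(-14263)) = ((2930 - 11287) + 13539) + (-8971*(-57) + 16825*(-1/14263)) = (-8357 + 13539) + (511347 - 16825/14263) = 5182 + 7293325436/14263 = 7367236302/14263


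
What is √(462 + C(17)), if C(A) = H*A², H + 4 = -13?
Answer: I*√4451 ≈ 66.716*I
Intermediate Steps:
H = -17 (H = -4 - 13 = -17)
C(A) = -17*A²
√(462 + C(17)) = √(462 - 17*17²) = √(462 - 17*289) = √(462 - 4913) = √(-4451) = I*√4451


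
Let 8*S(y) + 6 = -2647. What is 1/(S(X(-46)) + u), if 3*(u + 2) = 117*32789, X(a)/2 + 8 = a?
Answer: 8/10227499 ≈ 7.8220e-7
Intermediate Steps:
X(a) = -16 + 2*a
S(y) = -2653/8 (S(y) = -¾ + (⅛)*(-2647) = -¾ - 2647/8 = -2653/8)
u = 1278769 (u = -2 + (117*32789)/3 = -2 + (⅓)*3836313 = -2 + 1278771 = 1278769)
1/(S(X(-46)) + u) = 1/(-2653/8 + 1278769) = 1/(10227499/8) = 8/10227499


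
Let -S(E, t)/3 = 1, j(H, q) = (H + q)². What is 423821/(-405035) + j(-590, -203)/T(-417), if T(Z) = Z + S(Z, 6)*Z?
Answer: 254352388001/337799190 ≈ 752.97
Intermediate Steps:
S(E, t) = -3 (S(E, t) = -3*1 = -3)
T(Z) = -2*Z (T(Z) = Z - 3*Z = -2*Z)
423821/(-405035) + j(-590, -203)/T(-417) = 423821/(-405035) + (-590 - 203)²/((-2*(-417))) = 423821*(-1/405035) + (-793)²/834 = -423821/405035 + 628849*(1/834) = -423821/405035 + 628849/834 = 254352388001/337799190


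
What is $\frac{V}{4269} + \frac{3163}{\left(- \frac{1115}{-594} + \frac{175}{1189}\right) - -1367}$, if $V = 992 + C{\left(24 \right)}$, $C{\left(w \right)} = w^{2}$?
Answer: $\frac{11052693580678}{4127676065583} \approx 2.6777$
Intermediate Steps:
$V = 1568$ ($V = 992 + 24^{2} = 992 + 576 = 1568$)
$\frac{V}{4269} + \frac{3163}{\left(- \frac{1115}{-594} + \frac{175}{1189}\right) - -1367} = \frac{1568}{4269} + \frac{3163}{\left(- \frac{1115}{-594} + \frac{175}{1189}\right) - -1367} = 1568 \cdot \frac{1}{4269} + \frac{3163}{\left(\left(-1115\right) \left(- \frac{1}{594}\right) + 175 \cdot \frac{1}{1189}\right) + 1367} = \frac{1568}{4269} + \frac{3163}{\left(\frac{1115}{594} + \frac{175}{1189}\right) + 1367} = \frac{1568}{4269} + \frac{3163}{\frac{1429685}{706266} + 1367} = \frac{1568}{4269} + \frac{3163}{\frac{966895307}{706266}} = \frac{1568}{4269} + 3163 \cdot \frac{706266}{966895307} = \frac{1568}{4269} + \frac{2233919358}{966895307} = \frac{11052693580678}{4127676065583}$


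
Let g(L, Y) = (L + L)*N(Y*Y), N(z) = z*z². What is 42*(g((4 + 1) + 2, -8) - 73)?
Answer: 154137606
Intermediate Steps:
N(z) = z³
g(L, Y) = 2*L*Y⁶ (g(L, Y) = (L + L)*(Y*Y)³ = (2*L)*(Y²)³ = (2*L)*Y⁶ = 2*L*Y⁶)
42*(g((4 + 1) + 2, -8) - 73) = 42*(2*((4 + 1) + 2)*(-8)⁶ - 73) = 42*(2*(5 + 2)*262144 - 73) = 42*(2*7*262144 - 73) = 42*(3670016 - 73) = 42*3669943 = 154137606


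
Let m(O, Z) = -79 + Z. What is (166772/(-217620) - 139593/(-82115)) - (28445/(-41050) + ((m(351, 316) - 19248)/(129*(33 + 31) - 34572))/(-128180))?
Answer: 6880030045987280029/4229789390397576720 ≈ 1.6266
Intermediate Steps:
(166772/(-217620) - 139593/(-82115)) - (28445/(-41050) + ((m(351, 316) - 19248)/(129*(33 + 31) - 34572))/(-128180)) = (166772/(-217620) - 139593/(-82115)) - (28445/(-41050) + (((-79 + 316) - 19248)/(129*(33 + 31) - 34572))/(-128180)) = (166772*(-1/217620) - 139593*(-1/82115)) - (28445*(-1/41050) + ((237 - 19248)/(129*64 - 34572))*(-1/128180)) = (-41693/54405 + 139593/82115) - (-5689/8210 - 19011/(8256 - 34572)*(-1/128180)) = 834187294/893493315 - (-5689/8210 - 19011/(-26316)*(-1/128180)) = 834187294/893493315 - (-5689/8210 - 19011*(-1/26316)*(-1/128180)) = 834187294/893493315 - (-5689/8210 + (6337/8772)*(-1/128180)) = 834187294/893493315 - (-5689/8210 - 6337/1124394960) = 834187294/893493315 - 1*(-639673495421/923128262160) = 834187294/893493315 + 639673495421/923128262160 = 6880030045987280029/4229789390397576720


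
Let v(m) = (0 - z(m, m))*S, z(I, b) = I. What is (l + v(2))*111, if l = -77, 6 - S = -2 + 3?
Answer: -9657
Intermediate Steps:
S = 5 (S = 6 - (-2 + 3) = 6 - 1*1 = 6 - 1 = 5)
v(m) = -5*m (v(m) = (0 - m)*5 = -m*5 = -5*m)
(l + v(2))*111 = (-77 - 5*2)*111 = (-77 - 10)*111 = -87*111 = -9657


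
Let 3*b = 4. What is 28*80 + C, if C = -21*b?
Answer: 2212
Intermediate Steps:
b = 4/3 (b = (⅓)*4 = 4/3 ≈ 1.3333)
C = -28 (C = -21*4/3 = -28)
28*80 + C = 28*80 - 28 = 2240 - 28 = 2212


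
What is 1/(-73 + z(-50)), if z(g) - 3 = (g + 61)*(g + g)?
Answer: -1/1170 ≈ -0.00085470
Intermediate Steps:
z(g) = 3 + 2*g*(61 + g) (z(g) = 3 + (g + 61)*(g + g) = 3 + (61 + g)*(2*g) = 3 + 2*g*(61 + g))
1/(-73 + z(-50)) = 1/(-73 + (3 + 2*(-50)**2 + 122*(-50))) = 1/(-73 + (3 + 2*2500 - 6100)) = 1/(-73 + (3 + 5000 - 6100)) = 1/(-73 - 1097) = 1/(-1170) = -1/1170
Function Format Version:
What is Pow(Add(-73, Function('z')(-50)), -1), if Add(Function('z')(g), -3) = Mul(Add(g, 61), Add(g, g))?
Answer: Rational(-1, 1170) ≈ -0.00085470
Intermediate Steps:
Function('z')(g) = Add(3, Mul(2, g, Add(61, g))) (Function('z')(g) = Add(3, Mul(Add(g, 61), Add(g, g))) = Add(3, Mul(Add(61, g), Mul(2, g))) = Add(3, Mul(2, g, Add(61, g))))
Pow(Add(-73, Function('z')(-50)), -1) = Pow(Add(-73, Add(3, Mul(2, Pow(-50, 2)), Mul(122, -50))), -1) = Pow(Add(-73, Add(3, Mul(2, 2500), -6100)), -1) = Pow(Add(-73, Add(3, 5000, -6100)), -1) = Pow(Add(-73, -1097), -1) = Pow(-1170, -1) = Rational(-1, 1170)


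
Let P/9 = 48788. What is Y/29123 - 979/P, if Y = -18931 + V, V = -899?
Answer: -8735705777/12787676316 ≈ -0.68314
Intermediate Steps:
P = 439092 (P = 9*48788 = 439092)
Y = -19830 (Y = -18931 - 899 = -19830)
Y/29123 - 979/P = -19830/29123 - 979/439092 = -8735705777/12787676316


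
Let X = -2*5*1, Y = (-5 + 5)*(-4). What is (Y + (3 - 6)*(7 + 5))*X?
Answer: 360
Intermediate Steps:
Y = 0 (Y = 0*(-4) = 0)
X = -10 (X = -10*1 = -10)
(Y + (3 - 6)*(7 + 5))*X = (0 + (3 - 6)*(7 + 5))*(-10) = (0 - 3*12)*(-10) = (0 - 36)*(-10) = -36*(-10) = 360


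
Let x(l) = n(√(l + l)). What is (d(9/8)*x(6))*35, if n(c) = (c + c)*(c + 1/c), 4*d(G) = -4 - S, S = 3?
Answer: -3185/2 ≈ -1592.5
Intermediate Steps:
d(G) = -7/4 (d(G) = (-4 - 1*3)/4 = (-4 - 3)/4 = (¼)*(-7) = -7/4)
n(c) = 2*c*(c + 1/c) (n(c) = (2*c)*(c + 1/c) = 2*c*(c + 1/c))
x(l) = 2 + 4*l (x(l) = 2 + 2*(√(l + l))² = 2 + 2*(√(2*l))² = 2 + 2*(√2*√l)² = 2 + 2*(2*l) = 2 + 4*l)
(d(9/8)*x(6))*35 = -7*(2 + 4*6)/4*35 = -7*(2 + 24)/4*35 = -7/4*26*35 = -91/2*35 = -3185/2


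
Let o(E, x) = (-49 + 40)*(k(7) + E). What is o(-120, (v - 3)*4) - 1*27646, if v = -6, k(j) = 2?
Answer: -26584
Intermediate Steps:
o(E, x) = -18 - 9*E (o(E, x) = (-49 + 40)*(2 + E) = -9*(2 + E) = -18 - 9*E)
o(-120, (v - 3)*4) - 1*27646 = (-18 - 9*(-120)) - 1*27646 = (-18 + 1080) - 27646 = 1062 - 27646 = -26584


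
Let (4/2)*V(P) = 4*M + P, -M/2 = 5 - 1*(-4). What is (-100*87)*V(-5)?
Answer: 334950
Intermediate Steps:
M = -18 (M = -2*(5 - 1*(-4)) = -2*(5 + 4) = -2*9 = -18)
V(P) = -36 + P/2 (V(P) = (4*(-18) + P)/2 = (-72 + P)/2 = -36 + P/2)
(-100*87)*V(-5) = (-100*87)*(-36 + (½)*(-5)) = -8700*(-36 - 5/2) = -8700*(-77/2) = 334950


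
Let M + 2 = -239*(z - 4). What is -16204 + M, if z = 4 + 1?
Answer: -16445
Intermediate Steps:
z = 5
M = -241 (M = -2 - 239*(5 - 4) = -2 - 239 = -241)
-16204 + M = -16204 - 241 = -16445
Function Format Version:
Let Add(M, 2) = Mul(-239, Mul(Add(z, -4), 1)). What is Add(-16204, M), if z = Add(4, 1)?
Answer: -16445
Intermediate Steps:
z = 5
M = -241 (M = Add(-2, Mul(-239, Mul(Add(5, -4), 1))) = Add(-2, Mul(-239, Mul(1, 1))) = Add(-2, Mul(-239, 1)) = Add(-2, -239) = -241)
Add(-16204, M) = Add(-16204, -241) = -16445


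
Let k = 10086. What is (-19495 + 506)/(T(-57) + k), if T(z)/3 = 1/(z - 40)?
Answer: -1841933/978339 ≈ -1.8827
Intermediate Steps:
T(z) = 3/(-40 + z) (T(z) = 3/(z - 40) = 3/(-40 + z))
(-19495 + 506)/(T(-57) + k) = (-19495 + 506)/(3/(-40 - 57) + 10086) = -18989/(3/(-97) + 10086) = -18989/(3*(-1/97) + 10086) = -18989/(-3/97 + 10086) = -18989/978339/97 = -18989*97/978339 = -1841933/978339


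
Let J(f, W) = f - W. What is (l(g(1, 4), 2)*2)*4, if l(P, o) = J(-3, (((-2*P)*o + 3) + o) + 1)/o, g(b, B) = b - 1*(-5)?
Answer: 60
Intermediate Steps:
g(b, B) = 5 + b (g(b, B) = b + 5 = 5 + b)
l(P, o) = (-7 - o + 2*P*o)/o (l(P, o) = (-3 - ((((-2*P)*o + 3) + o) + 1))/o = (-3 - (((-2*P*o + 3) + o) + 1))/o = (-3 - (((3 - 2*P*o) + o) + 1))/o = (-3 - ((3 + o - 2*P*o) + 1))/o = (-3 - (4 + o - 2*P*o))/o = (-3 + (-4 - o + 2*P*o))/o = (-7 - o + 2*P*o)/o)
(l(g(1, 4), 2)*2)*4 = ((-1 - 7/2 + 2*(5 + 1))*2)*4 = ((-1 - 7*1/2 + 2*6)*2)*4 = ((-1 - 7/2 + 12)*2)*4 = ((15/2)*2)*4 = 15*4 = 60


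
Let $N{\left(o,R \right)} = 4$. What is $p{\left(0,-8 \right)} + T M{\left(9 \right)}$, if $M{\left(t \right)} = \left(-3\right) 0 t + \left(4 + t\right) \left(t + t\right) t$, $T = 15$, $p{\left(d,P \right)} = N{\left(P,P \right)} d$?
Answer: $31590$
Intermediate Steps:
$p{\left(d,P \right)} = 4 d$
$M{\left(t \right)} = 2 t^{2} \left(4 + t\right)$ ($M{\left(t \right)} = 0 t + \left(4 + t\right) 2 t t = 0 + 2 t \left(4 + t\right) t = 0 + 2 t^{2} \left(4 + t\right) = 2 t^{2} \left(4 + t\right)$)
$p{\left(0,-8 \right)} + T M{\left(9 \right)} = 4 \cdot 0 + 15 \cdot 2 \cdot 9^{2} \left(4 + 9\right) = 0 + 15 \cdot 2 \cdot 81 \cdot 13 = 0 + 15 \cdot 2106 = 0 + 31590 = 31590$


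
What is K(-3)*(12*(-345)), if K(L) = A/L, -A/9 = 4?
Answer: -49680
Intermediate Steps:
A = -36 (A = -9*4 = -36)
K(L) = -36/L
K(-3)*(12*(-345)) = (-36/(-3))*(12*(-345)) = -36*(-1/3)*(-4140) = 12*(-4140) = -49680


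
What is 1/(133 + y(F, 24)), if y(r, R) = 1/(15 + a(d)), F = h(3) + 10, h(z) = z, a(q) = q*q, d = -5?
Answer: 40/5321 ≈ 0.0075174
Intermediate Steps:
a(q) = q²
F = 13 (F = 3 + 10 = 13)
y(r, R) = 1/40 (y(r, R) = 1/(15 + (-5)²) = 1/(15 + 25) = 1/40)
1/(133 + y(F, 24)) = 1/(133 + 1/40) = 1/(5321/40) = 40/5321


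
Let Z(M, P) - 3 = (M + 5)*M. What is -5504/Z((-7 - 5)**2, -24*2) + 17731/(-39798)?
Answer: -199845907/284675094 ≈ -0.70201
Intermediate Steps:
Z(M, P) = 3 + M*(5 + M) (Z(M, P) = 3 + (M + 5)*M = 3 + (5 + M)*M = 3 + M*(5 + M))
-5504/Z((-7 - 5)**2, -24*2) + 17731/(-39798) = -5504/(3 + ((-7 - 5)**2)**2 + 5*(-7 - 5)**2) + 17731/(-39798) = -5504/(3 + ((-12)**2)**2 + 5*(-12)**2) + 17731*(-1/39798) = -5504/(3 + 144**2 + 5*144) - 17731/39798 = -5504/(3 + 20736 + 720) - 17731/39798 = -5504/21459 - 17731/39798 = -199845907/284675094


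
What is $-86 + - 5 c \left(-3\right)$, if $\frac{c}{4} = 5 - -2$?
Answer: $334$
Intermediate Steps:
$c = 28$ ($c = 4 \left(5 - -2\right) = 4 \left(5 + 2\right) = 4 \cdot 7 = 28$)
$-86 + - 5 c \left(-3\right) = -86 + \left(-5\right) 28 \left(-3\right) = -86 - -420 = -86 + 420 = 334$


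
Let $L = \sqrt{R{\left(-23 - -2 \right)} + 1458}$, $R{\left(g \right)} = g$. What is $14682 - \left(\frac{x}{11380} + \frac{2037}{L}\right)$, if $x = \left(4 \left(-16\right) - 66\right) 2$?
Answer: $\frac{8354071}{569} - \frac{679 \sqrt{1437}}{479} \approx 14628.0$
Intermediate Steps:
$x = -260$ ($x = \left(-64 - 66\right) 2 = \left(-130\right) 2 = -260$)
$L = \sqrt{1437}$ ($L = \sqrt{\left(-23 - -2\right) + 1458} = \sqrt{\left(-23 + 2\right) + 1458} = \sqrt{-21 + 1458} = \sqrt{1437} \approx 37.908$)
$14682 - \left(\frac{x}{11380} + \frac{2037}{L}\right) = 14682 - \left(- \frac{260}{11380} + \frac{2037}{\sqrt{1437}}\right) = 14682 - \left(\left(-260\right) \frac{1}{11380} + 2037 \frac{\sqrt{1437}}{1437}\right) = 14682 - \left(- \frac{13}{569} + \frac{679 \sqrt{1437}}{479}\right) = 14682 + \left(\frac{13}{569} - \frac{679 \sqrt{1437}}{479}\right) = \frac{8354071}{569} - \frac{679 \sqrt{1437}}{479}$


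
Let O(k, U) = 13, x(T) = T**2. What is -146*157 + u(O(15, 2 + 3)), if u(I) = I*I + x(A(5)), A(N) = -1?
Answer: -22752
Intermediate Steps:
u(I) = 1 + I**2 (u(I) = I*I + (-1)**2 = I**2 + 1 = 1 + I**2)
-146*157 + u(O(15, 2 + 3)) = -146*157 + (1 + 13**2) = -22922 + (1 + 169) = -22922 + 170 = -22752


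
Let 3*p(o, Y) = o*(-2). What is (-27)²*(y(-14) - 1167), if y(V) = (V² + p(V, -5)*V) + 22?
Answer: -787077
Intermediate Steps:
p(o, Y) = -2*o/3 (p(o, Y) = (o*(-2))/3 = (-2*o)/3 = -2*o/3)
y(V) = 22 + V²/3 (y(V) = (V² + (-2*V/3)*V) + 22 = (V² - 2*V²/3) + 22 = V²/3 + 22 = 22 + V²/3)
(-27)²*(y(-14) - 1167) = (-27)²*((22 + (⅓)*(-14)²) - 1167) = 729*((22 + (⅓)*196) - 1167) = 729*((22 + 196/3) - 1167) = 729*(262/3 - 1167) = 729*(-3239/3) = -787077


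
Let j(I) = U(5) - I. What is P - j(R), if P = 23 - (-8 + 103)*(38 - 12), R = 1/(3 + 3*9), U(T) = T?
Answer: -73559/30 ≈ -2452.0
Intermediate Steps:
R = 1/30 (R = 1/(3 + 27) = 1/30 ≈ 0.033333)
j(I) = 5 - I
P = -2447 (P = 23 - 95*26 = 23 - 1*2470 = 23 - 2470 = -2447)
P - j(R) = -2447 - (5 - 1*1/30) = -2447 - (5 - 1/30) = -2447 - 1*149/30 = -2447 - 149/30 = -73559/30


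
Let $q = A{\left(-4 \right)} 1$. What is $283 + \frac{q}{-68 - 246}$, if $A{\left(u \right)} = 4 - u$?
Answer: $\frac{44427}{157} \approx 282.97$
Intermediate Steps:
$q = 8$ ($q = \left(4 - -4\right) 1 = \left(4 + 4\right) 1 = 8 \cdot 1 = 8$)
$283 + \frac{q}{-68 - 246} = 283 + \frac{8}{-68 - 246} = 283 + \frac{8}{-314} = 283 + 8 \left(- \frac{1}{314}\right) = 283 - \frac{4}{157} = \frac{44427}{157}$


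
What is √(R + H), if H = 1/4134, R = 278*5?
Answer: √23755042974/4134 ≈ 37.283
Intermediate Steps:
R = 1390
H = 1/4134 ≈ 0.00024190
√(R + H) = √(1390 + 1/4134) = √(5746261/4134) = √23755042974/4134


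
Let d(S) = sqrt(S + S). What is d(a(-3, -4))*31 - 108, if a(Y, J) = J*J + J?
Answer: -108 + 62*sqrt(6) ≈ 43.868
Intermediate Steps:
a(Y, J) = J + J**2 (a(Y, J) = J**2 + J = J + J**2)
d(S) = sqrt(2)*sqrt(S) (d(S) = sqrt(2*S) = sqrt(2)*sqrt(S))
d(a(-3, -4))*31 - 108 = (sqrt(2)*sqrt(-4*(1 - 4)))*31 - 108 = (sqrt(2)*sqrt(-4*(-3)))*31 - 108 = (sqrt(2)*sqrt(12))*31 - 108 = (sqrt(2)*(2*sqrt(3)))*31 - 108 = (2*sqrt(6))*31 - 108 = 62*sqrt(6) - 108 = -108 + 62*sqrt(6)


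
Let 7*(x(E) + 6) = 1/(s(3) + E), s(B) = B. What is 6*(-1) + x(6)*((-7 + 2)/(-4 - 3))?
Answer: -4531/441 ≈ -10.274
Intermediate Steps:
x(E) = -6 + 1/(7*(3 + E))
6*(-1) + x(6)*((-7 + 2)/(-4 - 3)) = 6*(-1) + ((-125 - 42*6)/(7*(3 + 6)))*((-7 + 2)/(-4 - 3)) = -6 + ((⅐)*(-125 - 252)/9)*(-5/(-7)) = -6 + ((⅐)*(⅑)*(-377))*(-5*(-⅐)) = -6 - 377/63*5/7 = -6 - 1885/441 = -4531/441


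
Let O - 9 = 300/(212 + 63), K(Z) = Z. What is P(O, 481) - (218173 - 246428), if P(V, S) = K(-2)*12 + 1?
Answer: 28232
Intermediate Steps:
O = 111/11 (O = 9 + 300/(212 + 63) = 9 + 300/275 = 9 + 300*(1/275) = 9 + 12/11 = 111/11 ≈ 10.091)
P(V, S) = -23 (P(V, S) = -2*12 + 1 = -24 + 1 = -23)
P(O, 481) - (218173 - 246428) = -23 - (218173 - 246428) = -23 - 1*(-28255) = -23 + 28255 = 28232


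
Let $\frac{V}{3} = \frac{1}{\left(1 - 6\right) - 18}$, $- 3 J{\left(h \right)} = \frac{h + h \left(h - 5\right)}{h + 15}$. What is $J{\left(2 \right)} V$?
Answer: $- \frac{4}{391} \approx -0.01023$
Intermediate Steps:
$J{\left(h \right)} = - \frac{h + h \left(-5 + h\right)}{3 \left(15 + h\right)}$ ($J{\left(h \right)} = - \frac{\left(h + h \left(h - 5\right)\right) \frac{1}{h + 15}}{3} = - \frac{\left(h + h \left(-5 + h\right)\right) \frac{1}{15 + h}}{3} = - \frac{\frac{1}{15 + h} \left(h + h \left(-5 + h\right)\right)}{3} = - \frac{h + h \left(-5 + h\right)}{3 \left(15 + h\right)}$)
$V = - \frac{3}{23}$ ($V = \frac{3}{\left(1 - 6\right) - 18} = \frac{3}{-5 - 18} = \frac{3}{-23} = 3 \left(- \frac{1}{23}\right) = - \frac{3}{23} \approx -0.13043$)
$J{\left(2 \right)} V = \frac{1}{3} \cdot 2 \frac{1}{15 + 2} \left(4 - 2\right) \left(- \frac{3}{23}\right) = \frac{1}{3} \cdot 2 \cdot \frac{1}{17} \left(4 - 2\right) \left(- \frac{3}{23}\right) = \frac{1}{3} \cdot 2 \cdot \frac{1}{17} \cdot 2 \left(- \frac{3}{23}\right) = \frac{4}{51} \left(- \frac{3}{23}\right) = - \frac{4}{391}$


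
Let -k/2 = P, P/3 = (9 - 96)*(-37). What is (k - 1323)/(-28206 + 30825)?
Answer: -2293/291 ≈ -7.8797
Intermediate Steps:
P = 9657 (P = 3*((9 - 96)*(-37)) = 3*(-87*(-37)) = 3*3219 = 9657)
k = -19314 (k = -2*9657 = -19314)
(k - 1323)/(-28206 + 30825) = (-19314 - 1323)/(-28206 + 30825) = -20637/2619 = -20637*1/2619 = -2293/291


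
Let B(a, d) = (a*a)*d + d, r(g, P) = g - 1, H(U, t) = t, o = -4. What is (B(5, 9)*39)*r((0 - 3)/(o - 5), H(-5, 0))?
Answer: -6084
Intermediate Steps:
r(g, P) = -1 + g
B(a, d) = d + d*a**2 (B(a, d) = a**2*d + d = d*a**2 + d = d + d*a**2)
(B(5, 9)*39)*r((0 - 3)/(o - 5), H(-5, 0)) = ((9*(1 + 5**2))*39)*(-1 + (0 - 3)/(-4 - 5)) = ((9*(1 + 25))*39)*(-1 - 3/(-9)) = ((9*26)*39)*(-1 - 3*(-1/9)) = (234*39)*(-1 + 1/3) = 9126*(-2/3) = -6084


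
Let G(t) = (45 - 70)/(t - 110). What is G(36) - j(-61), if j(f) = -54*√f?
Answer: 25/74 + 54*I*√61 ≈ 0.33784 + 421.75*I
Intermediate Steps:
G(t) = -25/(-110 + t)
G(36) - j(-61) = -25/(-110 + 36) - (-54)*√(-61) = -25/(-74) - (-54)*I*√61 = -25*(-1/74) - (-54)*I*√61 = 25/74 + 54*I*√61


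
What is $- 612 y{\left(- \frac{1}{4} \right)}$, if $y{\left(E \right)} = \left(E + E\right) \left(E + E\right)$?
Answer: $-153$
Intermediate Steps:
$y{\left(E \right)} = 4 E^{2}$ ($y{\left(E \right)} = 2 E 2 E = 4 E^{2}$)
$- 612 y{\left(- \frac{1}{4} \right)} = - 612 \cdot 4 \left(- \frac{1}{4}\right)^{2} = - 612 \cdot 4 \cdot \frac{1}{16} = \left(-612\right) \frac{1}{4} = -153$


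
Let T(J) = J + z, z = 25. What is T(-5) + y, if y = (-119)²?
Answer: 14181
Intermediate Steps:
y = 14161
T(J) = 25 + J (T(J) = J + 25 = 25 + J)
T(-5) + y = (25 - 5) + 14161 = 20 + 14161 = 14181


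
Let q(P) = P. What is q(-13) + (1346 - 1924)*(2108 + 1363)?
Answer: -2006251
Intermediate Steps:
q(-13) + (1346 - 1924)*(2108 + 1363) = -13 + (1346 - 1924)*(2108 + 1363) = -13 - 578*3471 = -13 - 2006238 = -2006251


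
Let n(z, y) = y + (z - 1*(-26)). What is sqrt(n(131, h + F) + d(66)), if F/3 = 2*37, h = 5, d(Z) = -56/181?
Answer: 2*sqrt(3142522)/181 ≈ 19.588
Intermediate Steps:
d(Z) = -56/181 (d(Z) = -56*1/181 = -56/181)
F = 222 (F = 3*(2*37) = 3*74 = 222)
n(z, y) = 26 + y + z (n(z, y) = y + (z + 26) = y + (26 + z) = 26 + y + z)
sqrt(n(131, h + F) + d(66)) = sqrt((26 + (5 + 222) + 131) - 56/181) = sqrt((26 + 227 + 131) - 56/181) = sqrt(384 - 56/181) = sqrt(69448/181) = 2*sqrt(3142522)/181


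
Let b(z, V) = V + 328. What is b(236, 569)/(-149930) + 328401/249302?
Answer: 12253384509/9344462215 ≈ 1.3113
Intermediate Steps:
b(z, V) = 328 + V
b(236, 569)/(-149930) + 328401/249302 = (328 + 569)/(-149930) + 328401/249302 = 897*(-1/149930) + 328401*(1/249302) = -897/149930 + 328401/249302 = 12253384509/9344462215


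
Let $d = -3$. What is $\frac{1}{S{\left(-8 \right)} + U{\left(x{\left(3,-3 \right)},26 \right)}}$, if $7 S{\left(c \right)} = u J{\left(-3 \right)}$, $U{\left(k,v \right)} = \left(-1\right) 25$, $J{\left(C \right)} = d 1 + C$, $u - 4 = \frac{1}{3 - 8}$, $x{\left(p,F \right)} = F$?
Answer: $- \frac{35}{989} \approx -0.035389$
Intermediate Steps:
$u = \frac{19}{5}$ ($u = 4 + \frac{1}{3 - 8} = 4 + \frac{1}{-5} = 4 - \frac{1}{5} = \frac{19}{5} \approx 3.8$)
$J{\left(C \right)} = -3 + C$ ($J{\left(C \right)} = \left(-3\right) 1 + C = -3 + C$)
$U{\left(k,v \right)} = -25$
$S{\left(c \right)} = - \frac{114}{35}$ ($S{\left(c \right)} = \frac{\frac{19}{5} \left(-3 - 3\right)}{7} = \frac{\frac{19}{5} \left(-6\right)}{7} = \frac{1}{7} \left(- \frac{114}{5}\right) = - \frac{114}{35}$)
$\frac{1}{S{\left(-8 \right)} + U{\left(x{\left(3,-3 \right)},26 \right)}} = \frac{1}{- \frac{114}{35} - 25} = \frac{1}{- \frac{989}{35}} = - \frac{35}{989}$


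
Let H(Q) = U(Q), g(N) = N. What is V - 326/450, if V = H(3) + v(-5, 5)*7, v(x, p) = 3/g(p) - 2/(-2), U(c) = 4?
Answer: 3257/225 ≈ 14.476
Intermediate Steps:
H(Q) = 4
v(x, p) = 1 + 3/p (v(x, p) = 3/p - 2/(-2) = 3/p - 2*(-½) = 3/p + 1 = 1 + 3/p)
V = 76/5 (V = 4 + ((3 + 5)/5)*7 = 4 + ((⅕)*8)*7 = 4 + (8/5)*7 = 4 + 56/5 = 76/5 ≈ 15.200)
V - 326/450 = 76/5 - 326/450 = 76/5 - 326*1/450 = 76/5 - 163/225 = 3257/225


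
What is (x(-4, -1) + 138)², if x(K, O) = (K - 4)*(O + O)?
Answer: 23716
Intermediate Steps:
x(K, O) = 2*O*(-4 + K) (x(K, O) = (-4 + K)*(2*O) = 2*O*(-4 + K))
(x(-4, -1) + 138)² = (2*(-1)*(-4 - 4) + 138)² = (2*(-1)*(-8) + 138)² = (16 + 138)² = 154² = 23716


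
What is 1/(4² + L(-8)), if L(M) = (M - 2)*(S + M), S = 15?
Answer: -1/54 ≈ -0.018519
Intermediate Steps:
L(M) = (-2 + M)*(15 + M) (L(M) = (M - 2)*(15 + M) = (-2 + M)*(15 + M))
1/(4² + L(-8)) = 1/(4² + (-30 + (-8)² + 13*(-8))) = 1/(16 + (-30 + 64 - 104)) = 1/(16 - 70) = 1/(-54) = -1/54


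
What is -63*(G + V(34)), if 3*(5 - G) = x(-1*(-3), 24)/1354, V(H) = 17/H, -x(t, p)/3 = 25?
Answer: -235368/677 ≈ -347.66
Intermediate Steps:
x(t, p) = -75 (x(t, p) = -3*25 = -75)
G = 6795/1354 (G = 5 - (-25)/1354 = 5 - ⅓*(-75/1354) = 5 + 25/1354 = 6795/1354 ≈ 5.0185)
-63*(G + V(34)) = -63*(6795/1354 + 17/34) = -63*(6795/1354 + 17*(1/34)) = -63*(6795/1354 + ½) = -63*3736/677 = -235368/677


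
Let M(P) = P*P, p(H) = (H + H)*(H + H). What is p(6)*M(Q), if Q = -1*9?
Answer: 11664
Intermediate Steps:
p(H) = 4*H² (p(H) = (2*H)*(2*H) = 4*H²)
Q = -9
M(P) = P²
p(6)*M(Q) = (4*6²)*(-9)² = (4*36)*81 = 144*81 = 11664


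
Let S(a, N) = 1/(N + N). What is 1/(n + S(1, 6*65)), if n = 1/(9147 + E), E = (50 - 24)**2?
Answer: 7661940/10603 ≈ 722.62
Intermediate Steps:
E = 676 (E = 26**2 = 676)
S(a, N) = 1/(2*N)
n = 1/9823 (n = 1/(9147 + 676) = 1/9823 ≈ 0.00010180)
1/(n + S(1, 6*65)) = 1/(1/9823 + 1/(2*((6*65)))) = 1/(1/9823 + (1/2)/390) = 1/(1/9823 + (1/2)*(1/390)) = 1/(1/9823 + 1/780) = 1/(10603/7661940) = 7661940/10603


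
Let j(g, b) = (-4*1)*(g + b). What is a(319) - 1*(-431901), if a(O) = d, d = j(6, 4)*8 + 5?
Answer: 431586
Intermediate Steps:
j(g, b) = -4*b - 4*g (j(g, b) = -4*(b + g) = -4*b - 4*g)
d = -315 (d = (-4*4 - 4*6)*8 + 5 = (-16 - 24)*8 + 5 = -40*8 + 5 = -320 + 5 = -315)
a(O) = -315
a(319) - 1*(-431901) = -315 - 1*(-431901) = -315 + 431901 = 431586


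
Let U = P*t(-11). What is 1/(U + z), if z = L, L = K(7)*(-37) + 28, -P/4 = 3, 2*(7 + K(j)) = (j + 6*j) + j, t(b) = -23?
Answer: -1/473 ≈ -0.0021142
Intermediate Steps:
K(j) = -7 + 4*j (K(j) = -7 + ((j + 6*j) + j)/2 = -7 + (7*j + j)/2 = -7 + (8*j)/2 = -7 + 4*j)
P = -12 (P = -4*3 = -12)
L = -749 (L = (-7 + 4*7)*(-37) + 28 = (-7 + 28)*(-37) + 28 = 21*(-37) + 28 = -777 + 28 = -749)
U = 276 (U = -12*(-23) = 276)
z = -749
1/(U + z) = 1/(276 - 749) = 1/(-473) = -1/473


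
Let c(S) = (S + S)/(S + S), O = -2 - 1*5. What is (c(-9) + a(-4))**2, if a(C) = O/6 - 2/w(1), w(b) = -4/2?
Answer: 25/36 ≈ 0.69444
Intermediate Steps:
w(b) = -2 (w(b) = -4*1/2 = -2)
O = -7 (O = -2 - 5 = -7)
c(S) = 1 (c(S) = (2*S)/((2*S)) = (2*S)*(1/(2*S)) = 1)
a(C) = -1/6 (a(C) = -7/6 - 2/(-2) = -7*1/6 - 2*(-1/2) = -7/6 + 1 = -1/6)
(c(-9) + a(-4))**2 = (1 - 1/6)**2 = (5/6)**2 = 25/36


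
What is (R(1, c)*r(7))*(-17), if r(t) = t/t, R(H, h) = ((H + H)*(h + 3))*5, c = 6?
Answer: -1530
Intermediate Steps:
R(H, h) = 10*H*(3 + h) (R(H, h) = ((2*H)*(3 + h))*5 = (2*H*(3 + h))*5 = 10*H*(3 + h))
r(t) = 1
(R(1, c)*r(7))*(-17) = ((10*1*(3 + 6))*1)*(-17) = ((10*1*9)*1)*(-17) = (90*1)*(-17) = 90*(-17) = -1530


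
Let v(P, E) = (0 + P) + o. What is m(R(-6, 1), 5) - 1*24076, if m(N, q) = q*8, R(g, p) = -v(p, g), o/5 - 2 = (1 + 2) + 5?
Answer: -24036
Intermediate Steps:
o = 50 (o = 10 + 5*((1 + 2) + 5) = 10 + 5*(3 + 5) = 10 + 5*8 = 10 + 40 = 50)
v(P, E) = 50 + P (v(P, E) = (0 + P) + 50 = P + 50 = 50 + P)
R(g, p) = -50 - p (R(g, p) = -(50 + p) = -50 - p)
m(N, q) = 8*q
m(R(-6, 1), 5) - 1*24076 = 8*5 - 1*24076 = 40 - 24076 = -24036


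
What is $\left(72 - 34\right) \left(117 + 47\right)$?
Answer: $6232$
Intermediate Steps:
$\left(72 - 34\right) \left(117 + 47\right) = \left(72 - 34\right) 164 = 38 \cdot 164 = 6232$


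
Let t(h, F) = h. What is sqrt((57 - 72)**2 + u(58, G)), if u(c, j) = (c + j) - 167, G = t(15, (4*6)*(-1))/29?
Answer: sqrt(97991)/29 ≈ 10.794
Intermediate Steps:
G = 15/29 ≈ 0.51724
u(c, j) = -167 + c + j
sqrt((57 - 72)**2 + u(58, G)) = sqrt((57 - 72)**2 + (-167 + 58 + 15/29)) = sqrt((-15)**2 - 3146/29) = sqrt(225 - 3146/29) = sqrt(3379/29) = sqrt(97991)/29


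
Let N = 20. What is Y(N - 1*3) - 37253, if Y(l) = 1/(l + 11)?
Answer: -1043083/28 ≈ -37253.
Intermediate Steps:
Y(l) = 1/(11 + l)
Y(N - 1*3) - 37253 = 1/(11 + (20 - 1*3)) - 37253 = 1/(11 + (20 - 3)) - 37253 = 1/(11 + 17) - 37253 = 1/28 - 37253 = -1043083/28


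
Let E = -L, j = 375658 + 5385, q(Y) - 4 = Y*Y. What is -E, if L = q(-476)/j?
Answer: 226580/381043 ≈ 0.59463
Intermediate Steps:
q(Y) = 4 + Y**2 (q(Y) = 4 + Y*Y = 4 + Y**2)
j = 381043
L = 226580/381043 (L = (4 + (-476)**2)/381043 = (4 + 226576)*(1/381043) = 226580*(1/381043) = 226580/381043 ≈ 0.59463)
E = -226580/381043 (E = -1*226580/381043 = -226580/381043 ≈ -0.59463)
-E = -1*(-226580/381043) = 226580/381043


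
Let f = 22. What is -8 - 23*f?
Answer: -514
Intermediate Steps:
-8 - 23*f = -8 - 23*22 = -8 - 506 = -514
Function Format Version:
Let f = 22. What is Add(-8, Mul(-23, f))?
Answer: -514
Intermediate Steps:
Add(-8, Mul(-23, f)) = Add(-8, Mul(-23, 22)) = Add(-8, -506) = -514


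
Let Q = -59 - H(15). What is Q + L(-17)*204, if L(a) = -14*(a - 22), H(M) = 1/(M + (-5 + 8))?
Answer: 2003849/18 ≈ 1.1133e+5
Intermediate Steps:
H(M) = 1/(3 + M) (H(M) = 1/(M + 3) = 1/(3 + M))
L(a) = 308 - 14*a (L(a) = -14*(-22 + a) = 308 - 14*a)
Q = -1063/18 (Q = -59 - 1/(3 + 15) = -59 - 1/18 = -1063/18 ≈ -59.056)
Q + L(-17)*204 = -1063/18 + (308 - 14*(-17))*204 = -1063/18 + (308 + 238)*204 = -1063/18 + 546*204 = -1063/18 + 111384 = 2003849/18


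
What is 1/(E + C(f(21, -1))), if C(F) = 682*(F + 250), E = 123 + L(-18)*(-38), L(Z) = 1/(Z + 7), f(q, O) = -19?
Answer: 11/1734353 ≈ 6.3424e-6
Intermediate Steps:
L(Z) = 1/(7 + Z)
E = 1391/11 (E = 123 - 38/(7 - 18) = 123 - 38/(-11) = 123 - 1/11*(-38) = 123 + 38/11 = 1391/11 ≈ 126.45)
C(F) = 170500 + 682*F (C(F) = 682*(250 + F) = 170500 + 682*F)
1/(E + C(f(21, -1))) = 1/(1391/11 + (170500 + 682*(-19))) = 1/(1391/11 + (170500 - 12958)) = 1/(1391/11 + 157542) = 1/(1734353/11) = 11/1734353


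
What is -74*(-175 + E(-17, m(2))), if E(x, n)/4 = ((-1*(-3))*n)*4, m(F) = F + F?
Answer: -1258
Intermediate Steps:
m(F) = 2*F
E(x, n) = 48*n (E(x, n) = 4*(((-1*(-3))*n)*4) = 4*((3*n)*4) = 4*(12*n) = 48*n)
-74*(-175 + E(-17, m(2))) = -74*(-175 + 48*(2*2)) = -74*(-175 + 48*4) = -74*(-175 + 192) = -74*17 = -1258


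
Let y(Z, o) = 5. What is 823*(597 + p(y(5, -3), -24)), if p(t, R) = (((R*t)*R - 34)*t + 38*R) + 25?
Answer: 11472620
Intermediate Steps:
p(t, R) = 25 + 38*R + t*(-34 + t*R²) (p(t, R) = ((t*R² - 34)*t + 38*R) + 25 = ((-34 + t*R²)*t + 38*R) + 25 = (t*(-34 + t*R²) + 38*R) + 25 = (38*R + t*(-34 + t*R²)) + 25 = 25 + 38*R + t*(-34 + t*R²))
823*(597 + p(y(5, -3), -24)) = 823*(597 + (25 - 34*5 + 38*(-24) + (-24)²*5²)) = 823*(597 + (25 - 170 - 912 + 576*25)) = 823*(597 + (25 - 170 - 912 + 14400)) = 823*(597 + 13343) = 823*13940 = 11472620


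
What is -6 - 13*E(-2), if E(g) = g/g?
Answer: -19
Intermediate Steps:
E(g) = 1
-6 - 13*E(-2) = -6 - 13*1 = -6 - 13 = -19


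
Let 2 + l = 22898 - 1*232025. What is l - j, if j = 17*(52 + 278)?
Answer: -214739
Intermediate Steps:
j = 5610 (j = 17*330 = 5610)
l = -209129 (l = -2 + (22898 - 1*232025) = -2 + (22898 - 232025) = -2 - 209127 = -209129)
l - j = -209129 - 1*5610 = -209129 - 5610 = -214739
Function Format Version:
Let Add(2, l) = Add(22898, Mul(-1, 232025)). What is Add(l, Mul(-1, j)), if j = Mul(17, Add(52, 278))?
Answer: -214739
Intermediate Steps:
j = 5610 (j = Mul(17, 330) = 5610)
l = -209129 (l = Add(-2, Add(22898, Mul(-1, 232025))) = Add(-2, Add(22898, -232025)) = Add(-2, -209127) = -209129)
Add(l, Mul(-1, j)) = Add(-209129, Mul(-1, 5610)) = Add(-209129, -5610) = -214739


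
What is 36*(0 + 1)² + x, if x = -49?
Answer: -13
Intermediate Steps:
36*(0 + 1)² + x = 36*(0 + 1)² - 49 = 36*1² - 49 = 36*1 - 49 = 36 - 49 = -13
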